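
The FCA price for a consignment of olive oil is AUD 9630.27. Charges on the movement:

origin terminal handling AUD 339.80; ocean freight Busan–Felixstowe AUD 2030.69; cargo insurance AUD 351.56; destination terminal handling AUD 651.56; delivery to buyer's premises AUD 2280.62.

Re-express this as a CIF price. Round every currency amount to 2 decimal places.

CIF price: AUD 12352.32

Not relevant to the conversion: destination terminal, delivery — on the buyer under both terms; not part of either seller's price.
From FCA to CIF, the seller additionally bears: origin terminal, freight, insurance.
CIF price = 9630.27 + 339.80 + 2030.69 + 351.56 = 12352.32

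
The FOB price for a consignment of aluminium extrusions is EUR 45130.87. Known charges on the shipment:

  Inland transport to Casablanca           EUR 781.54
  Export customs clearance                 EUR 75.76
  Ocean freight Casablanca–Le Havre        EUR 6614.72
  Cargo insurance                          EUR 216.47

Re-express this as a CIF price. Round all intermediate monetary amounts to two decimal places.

CIF price: EUR 51962.06

Not relevant to the conversion: export clearance, inland to port — on the seller under both FOB and CIF; already in the FOB price and stays in the CIF price.
From FOB to CIF, the seller additionally bears: freight, insurance.
CIF price = 45130.87 + 6614.72 + 216.47 = 51962.06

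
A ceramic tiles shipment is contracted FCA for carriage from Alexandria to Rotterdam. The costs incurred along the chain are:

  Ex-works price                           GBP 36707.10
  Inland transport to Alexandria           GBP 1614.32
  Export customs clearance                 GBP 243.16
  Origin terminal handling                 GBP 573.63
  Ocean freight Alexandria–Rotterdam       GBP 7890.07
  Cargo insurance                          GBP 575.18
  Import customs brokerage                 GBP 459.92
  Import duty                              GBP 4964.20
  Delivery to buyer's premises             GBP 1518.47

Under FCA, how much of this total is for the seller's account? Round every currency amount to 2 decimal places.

FCA: the seller delivers export-cleared goods to the carrier; the buyer bears costs from that point.
Seller's account: goods 36707.10 + inland to port 1614.32 + export clearance 243.16 = 38564.58
Buyer's account: origin terminal 573.63 + freight 7890.07 + insurance 575.18 + brokerage 459.92 + duty 4964.20 + delivery 1518.47 = 15981.47

Seller's account: GBP 38564.58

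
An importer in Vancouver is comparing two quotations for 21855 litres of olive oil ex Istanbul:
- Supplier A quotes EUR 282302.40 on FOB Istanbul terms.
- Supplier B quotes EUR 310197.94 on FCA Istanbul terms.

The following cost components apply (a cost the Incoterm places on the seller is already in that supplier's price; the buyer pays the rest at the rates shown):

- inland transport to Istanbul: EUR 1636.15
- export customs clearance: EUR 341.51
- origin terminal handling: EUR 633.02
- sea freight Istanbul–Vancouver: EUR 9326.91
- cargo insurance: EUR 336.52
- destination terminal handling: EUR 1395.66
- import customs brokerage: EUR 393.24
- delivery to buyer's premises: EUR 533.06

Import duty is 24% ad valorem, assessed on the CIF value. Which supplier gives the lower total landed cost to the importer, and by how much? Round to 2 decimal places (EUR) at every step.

Supplier A (FOB):
CIF value = FOB price + freight + insurance = 282302.40 + 9326.91 + 336.52 = 291965.83
Import duty = 291965.83 × 24% = 70071.80
Buyer bears (A): 9326.91 + 336.52 + 1395.66 + 393.24 + 533.06 = 11985.39
Landed cost (A) = invoice 282302.40 + 11985.39 + duty 70071.80 = 364359.59
Supplier B (FCA):
CIF value = FCA price + origin terminal + freight + insurance = 310197.94 + 633.02 + 9326.91 + 336.52 = 320494.39
Import duty = 320494.39 × 24% = 76918.65
Buyer bears (B): 633.02 + 9326.91 + 336.52 + 1395.66 + 393.24 + 533.06 = 12618.41
Landed cost (B) = invoice 310197.94 + 12618.41 + duty 76918.65 = 399735.00
Difference = |364359.59 − 399735.00| = 35375.41

Supplier A is cheaper by EUR 35375.41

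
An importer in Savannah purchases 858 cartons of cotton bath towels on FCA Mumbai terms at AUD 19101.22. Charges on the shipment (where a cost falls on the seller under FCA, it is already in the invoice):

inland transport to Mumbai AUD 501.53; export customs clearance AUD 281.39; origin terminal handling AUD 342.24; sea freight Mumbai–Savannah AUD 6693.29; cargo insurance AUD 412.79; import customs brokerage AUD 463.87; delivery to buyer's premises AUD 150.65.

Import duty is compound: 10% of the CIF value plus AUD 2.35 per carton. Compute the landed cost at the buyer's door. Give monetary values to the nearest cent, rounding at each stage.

FCA: the seller delivers export-cleared goods to the carrier; the buyer bears costs from that point.
Already in the invoice (seller's account under FCA): inland to port, export clearance — exclude.
CIF value = FCA price + origin terminal + freight + insurance = 19101.22 + 342.24 + 6693.29 + 412.79 = 26549.54
Ad valorem component: 26549.54 × 10% = 2654.95
Specific component: 858 × 2.35 = 2016.30
Import duty = 2654.95 + 2016.30 = 4671.25
Buyer bears: origin terminal 342.24 + freight 6693.29 + insurance 412.79 + brokerage 463.87 + delivery 150.65 + duty 4671.25 = 12734.09
Landed cost = invoice 19101.22 + 12734.09 = 31835.31

Total landed cost: AUD 31835.31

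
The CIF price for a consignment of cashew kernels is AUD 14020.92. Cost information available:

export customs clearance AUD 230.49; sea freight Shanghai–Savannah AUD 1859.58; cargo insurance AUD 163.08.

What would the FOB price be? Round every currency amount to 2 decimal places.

Not relevant to the conversion: export clearance — on the seller under both CIF and FOB; already in the CIF price and stays in the FOB price.
From CIF to FOB, the seller no longer bears: freight, insurance.
FOB price = 14020.92 − 1859.58 − 163.08 = 11998.26

FOB price: AUD 11998.26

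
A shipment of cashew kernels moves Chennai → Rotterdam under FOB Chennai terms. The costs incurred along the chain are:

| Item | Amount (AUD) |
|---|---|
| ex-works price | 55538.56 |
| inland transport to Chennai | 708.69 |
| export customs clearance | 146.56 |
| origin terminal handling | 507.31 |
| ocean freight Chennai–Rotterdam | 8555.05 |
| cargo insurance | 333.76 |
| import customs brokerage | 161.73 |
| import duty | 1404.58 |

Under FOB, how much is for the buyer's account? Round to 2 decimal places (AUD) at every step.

Buyer's account: AUD 10455.12

FOB: the seller bears costs until goods are on board at the origin port; the buyer bears freight, insurance and all costs thereafter.
Seller's account: goods 55538.56 + inland to port 708.69 + export clearance 146.56 + origin terminal 507.31 = 56901.12
Buyer's account: freight 8555.05 + insurance 333.76 + brokerage 161.73 + duty 1404.58 = 10455.12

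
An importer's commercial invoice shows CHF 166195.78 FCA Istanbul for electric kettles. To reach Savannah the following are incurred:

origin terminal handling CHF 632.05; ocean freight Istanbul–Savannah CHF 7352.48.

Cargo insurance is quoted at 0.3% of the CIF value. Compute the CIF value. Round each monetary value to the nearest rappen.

Let C be the CIF value. C = FCA price + pre-shipment costs + freight + 0.3% × C
C − 0.3% × C = 166195.78 + 632.05 + 7352.48
0.997 × C = 174180.31
C = 174180.31 / 0.997 = 174704.42
Insurance premium = 0.3% × 174704.42 = 524.11

CIF value: CHF 174704.42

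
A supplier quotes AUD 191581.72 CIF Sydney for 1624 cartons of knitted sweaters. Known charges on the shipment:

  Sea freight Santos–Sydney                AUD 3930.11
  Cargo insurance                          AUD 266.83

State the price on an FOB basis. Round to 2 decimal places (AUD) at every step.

From CIF to FOB, the seller no longer bears: freight, insurance.
FOB price = 191581.72 − 3930.11 − 266.83 = 187384.78

FOB price: AUD 187384.78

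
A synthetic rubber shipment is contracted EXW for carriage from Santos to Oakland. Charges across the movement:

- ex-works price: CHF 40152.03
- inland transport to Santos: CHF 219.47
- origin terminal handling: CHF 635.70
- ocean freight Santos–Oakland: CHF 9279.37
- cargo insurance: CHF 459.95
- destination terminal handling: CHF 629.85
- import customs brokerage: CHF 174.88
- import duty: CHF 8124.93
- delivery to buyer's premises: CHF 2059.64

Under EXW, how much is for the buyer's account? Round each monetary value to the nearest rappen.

EXW: the seller makes goods available at their premises; the buyer bears all onward costs.
Seller's account: goods 40152.03 = 40152.03
Buyer's account: inland to port 219.47 + origin terminal 635.70 + freight 9279.37 + insurance 459.95 + destination terminal 629.85 + brokerage 174.88 + duty 8124.93 + delivery 2059.64 = 21583.79

Buyer's account: CHF 21583.79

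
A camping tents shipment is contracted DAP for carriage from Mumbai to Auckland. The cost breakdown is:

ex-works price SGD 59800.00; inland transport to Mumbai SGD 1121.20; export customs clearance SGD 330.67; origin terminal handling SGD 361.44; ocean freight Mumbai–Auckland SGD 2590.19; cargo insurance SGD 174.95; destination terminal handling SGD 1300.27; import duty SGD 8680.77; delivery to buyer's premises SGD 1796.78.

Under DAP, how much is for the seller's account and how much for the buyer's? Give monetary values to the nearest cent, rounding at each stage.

DAP: the seller bears all costs to the named destination except import duty and clearance.
Seller's account: goods 59800.00 + inland to port 1121.20 + export clearance 330.67 + origin terminal 361.44 + freight 2590.19 + insurance 174.95 + destination terminal 1300.27 + delivery 1796.78 = 67475.50
Buyer's account: duty 8680.77 = 8680.77

Seller: SGD 67475.50; buyer: SGD 8680.77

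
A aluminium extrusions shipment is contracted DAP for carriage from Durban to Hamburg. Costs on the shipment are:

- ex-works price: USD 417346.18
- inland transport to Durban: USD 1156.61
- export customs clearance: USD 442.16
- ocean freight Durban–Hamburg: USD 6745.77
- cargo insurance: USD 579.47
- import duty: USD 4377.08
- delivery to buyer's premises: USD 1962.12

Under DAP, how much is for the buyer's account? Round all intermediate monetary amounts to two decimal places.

Buyer's account: USD 4377.08

DAP: the seller bears all costs to the named destination except import duty and clearance.
Seller's account: goods 417346.18 + inland to port 1156.61 + export clearance 442.16 + freight 6745.77 + insurance 579.47 + delivery 1962.12 = 428232.31
Buyer's account: duty 4377.08 = 4377.08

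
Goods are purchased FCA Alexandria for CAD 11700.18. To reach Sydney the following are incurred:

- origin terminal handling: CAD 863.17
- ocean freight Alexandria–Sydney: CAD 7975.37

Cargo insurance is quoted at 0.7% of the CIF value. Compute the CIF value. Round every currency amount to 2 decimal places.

CIF value: CAD 20683.50

Let C be the CIF value. C = FCA price + pre-shipment costs + freight + 0.7% × C
C − 0.7% × C = 11700.18 + 863.17 + 7975.37
0.993 × C = 20538.72
C = 20538.72 / 0.993 = 20683.50
Insurance premium = 0.7% × 20683.50 = 144.78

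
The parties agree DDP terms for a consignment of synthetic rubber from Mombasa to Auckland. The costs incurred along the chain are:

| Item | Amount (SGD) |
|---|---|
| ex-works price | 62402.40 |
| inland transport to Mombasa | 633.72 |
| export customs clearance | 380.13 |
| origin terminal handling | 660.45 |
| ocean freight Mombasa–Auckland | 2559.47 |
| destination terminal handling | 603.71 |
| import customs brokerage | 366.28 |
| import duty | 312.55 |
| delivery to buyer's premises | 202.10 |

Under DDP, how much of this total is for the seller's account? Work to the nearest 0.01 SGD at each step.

DDP: the seller bears all costs including import duty.
Seller's account: goods 62402.40 + inland to port 633.72 + export clearance 380.13 + origin terminal 660.45 + freight 2559.47 + destination terminal 603.71 + brokerage 366.28 + duty 312.55 + delivery 202.10 = 68120.81
Buyer's account: 0.00

Seller's account: SGD 68120.81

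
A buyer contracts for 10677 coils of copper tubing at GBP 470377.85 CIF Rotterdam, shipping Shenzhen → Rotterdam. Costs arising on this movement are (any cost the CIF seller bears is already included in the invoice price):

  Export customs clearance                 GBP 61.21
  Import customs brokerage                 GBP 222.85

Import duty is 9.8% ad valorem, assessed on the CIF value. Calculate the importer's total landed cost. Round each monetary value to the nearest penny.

CIF: the seller pays costs through ocean freight and marine insurance to the destination port.
Already in the invoice (seller's account under CIF): export clearance — exclude.
The CIF price already equals the CIF value: 470377.85
Import duty = 470377.85 × 9.8% = 46097.03
Buyer bears: brokerage 222.85 + duty 46097.03 = 46319.88
Landed cost = invoice 470377.85 + 46319.88 = 516697.73

Total landed cost: GBP 516697.73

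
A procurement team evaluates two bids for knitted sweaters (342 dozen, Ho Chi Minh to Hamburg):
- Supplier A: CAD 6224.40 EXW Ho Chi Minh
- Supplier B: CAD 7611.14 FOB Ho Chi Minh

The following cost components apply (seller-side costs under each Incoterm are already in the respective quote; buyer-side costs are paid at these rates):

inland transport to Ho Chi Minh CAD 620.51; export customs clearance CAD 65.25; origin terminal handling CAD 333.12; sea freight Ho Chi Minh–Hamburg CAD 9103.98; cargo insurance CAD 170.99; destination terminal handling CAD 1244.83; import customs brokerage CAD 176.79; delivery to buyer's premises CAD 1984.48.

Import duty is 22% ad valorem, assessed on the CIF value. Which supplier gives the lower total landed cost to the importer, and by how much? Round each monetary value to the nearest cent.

Supplier A (EXW):
CIF value = EXW price + inland to port + export clearance + origin terminal + freight + insurance = 6224.40 + 620.51 + 65.25 + 333.12 + 9103.98 + 170.99 = 16518.25
Import duty = 16518.25 × 22% = 3634.02
Buyer bears (A): 620.51 + 65.25 + 333.12 + 9103.98 + 170.99 + 1244.83 + 176.79 + 1984.48 = 13699.95
Landed cost (A) = invoice 6224.40 + 13699.95 + duty 3634.02 = 23558.37
Supplier B (FOB):
CIF value = FOB price + freight + insurance = 7611.14 + 9103.98 + 170.99 = 16886.11
Import duty = 16886.11 × 22% = 3714.94
Buyer bears (B): 9103.98 + 170.99 + 1244.83 + 176.79 + 1984.48 = 12681.07
Landed cost (B) = invoice 7611.14 + 12681.07 + duty 3714.94 = 24007.15
Difference = |23558.37 − 24007.15| = 448.78

Supplier A is cheaper by CAD 448.78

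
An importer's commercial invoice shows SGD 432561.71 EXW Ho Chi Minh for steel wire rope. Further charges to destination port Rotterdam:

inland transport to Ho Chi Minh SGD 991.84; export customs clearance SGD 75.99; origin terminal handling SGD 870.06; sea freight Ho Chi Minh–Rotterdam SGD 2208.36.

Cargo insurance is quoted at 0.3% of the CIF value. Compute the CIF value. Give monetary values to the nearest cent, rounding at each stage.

Let C be the CIF value. C = EXW price + pre-shipment costs + freight + 0.3% × C
C − 0.3% × C = 432561.71 + 991.84 + 75.99 + 870.06 + 2208.36
0.997 × C = 436707.96
C = 436707.96 / 0.997 = 438022.03
Insurance premium = 0.3% × 438022.03 = 1314.07

CIF value: SGD 438022.03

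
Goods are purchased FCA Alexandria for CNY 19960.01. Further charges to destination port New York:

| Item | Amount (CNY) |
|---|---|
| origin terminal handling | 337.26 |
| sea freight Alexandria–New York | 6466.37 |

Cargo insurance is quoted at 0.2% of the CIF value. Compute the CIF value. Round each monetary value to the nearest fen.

CIF value: CNY 26817.27

Let C be the CIF value. C = FCA price + pre-shipment costs + freight + 0.2% × C
C − 0.2% × C = 19960.01 + 337.26 + 6466.37
0.998 × C = 26763.64
C = 26763.64 / 0.998 = 26817.27
Insurance premium = 0.2% × 26817.27 = 53.63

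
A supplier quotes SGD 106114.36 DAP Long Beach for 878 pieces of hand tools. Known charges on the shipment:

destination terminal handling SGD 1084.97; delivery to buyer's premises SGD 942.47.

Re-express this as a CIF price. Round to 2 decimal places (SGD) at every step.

CIF price: SGD 104086.92

From DAP to CIF, the seller no longer bears: destination terminal, delivery.
CIF price = 106114.36 − 1084.97 − 942.47 = 104086.92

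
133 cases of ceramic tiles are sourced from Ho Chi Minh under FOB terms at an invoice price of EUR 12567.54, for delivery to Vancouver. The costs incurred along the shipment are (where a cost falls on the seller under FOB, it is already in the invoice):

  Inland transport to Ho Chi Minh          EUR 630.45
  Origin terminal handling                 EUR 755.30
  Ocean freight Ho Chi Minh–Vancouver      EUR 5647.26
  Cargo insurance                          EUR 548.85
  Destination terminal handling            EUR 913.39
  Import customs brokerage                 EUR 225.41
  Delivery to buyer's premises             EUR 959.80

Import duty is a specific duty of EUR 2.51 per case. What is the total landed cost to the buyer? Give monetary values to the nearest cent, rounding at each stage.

FOB: the seller bears costs until goods are on board at the origin port; the buyer bears freight, insurance and all costs thereafter.
Already in the invoice (seller's account under FOB): inland to port, origin terminal — exclude.
CIF value = FOB price + freight + insurance = 12567.54 + 5647.26 + 548.85 = 18763.65
Import duty = 133 × 2.51 = 333.83
Buyer bears: freight 5647.26 + insurance 548.85 + destination terminal 913.39 + brokerage 225.41 + delivery 959.80 + duty 333.83 = 8628.54
Landed cost = invoice 12567.54 + 8628.54 = 21196.08

Total landed cost: EUR 21196.08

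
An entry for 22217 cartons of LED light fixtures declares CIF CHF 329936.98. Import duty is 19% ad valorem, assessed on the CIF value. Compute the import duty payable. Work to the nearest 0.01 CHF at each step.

Import duty: CHF 62688.03

Import duty = 329936.98 × 19% = 62688.03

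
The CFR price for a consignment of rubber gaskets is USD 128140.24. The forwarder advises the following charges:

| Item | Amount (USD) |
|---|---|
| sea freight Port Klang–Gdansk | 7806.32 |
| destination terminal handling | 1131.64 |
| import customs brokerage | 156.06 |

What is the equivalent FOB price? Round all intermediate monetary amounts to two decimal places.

Not relevant to the conversion: brokerage, destination terminal — on the buyer under both terms; not part of either seller's price.
From CFR to FOB, the seller no longer bears: freight.
FOB price = 128140.24 − 7806.32 = 120333.92

FOB price: USD 120333.92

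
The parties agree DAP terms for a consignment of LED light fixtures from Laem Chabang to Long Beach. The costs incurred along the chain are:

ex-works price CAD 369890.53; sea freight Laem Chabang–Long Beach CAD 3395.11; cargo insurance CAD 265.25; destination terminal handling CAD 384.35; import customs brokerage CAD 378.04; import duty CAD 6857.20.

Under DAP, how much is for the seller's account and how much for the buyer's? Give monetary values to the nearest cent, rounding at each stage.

Seller: CAD 373935.24; buyer: CAD 7235.24

DAP: the seller bears all costs to the named destination except import duty and clearance.
Seller's account: goods 369890.53 + freight 3395.11 + insurance 265.25 + destination terminal 384.35 = 373935.24
Buyer's account: brokerage 378.04 + duty 6857.20 = 7235.24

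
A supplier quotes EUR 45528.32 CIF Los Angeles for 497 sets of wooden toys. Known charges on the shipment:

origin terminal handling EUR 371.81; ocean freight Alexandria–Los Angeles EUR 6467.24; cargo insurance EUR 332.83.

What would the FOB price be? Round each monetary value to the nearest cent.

FOB price: EUR 38728.25

Not relevant to the conversion: origin terminal — on the seller under both CIF and FOB; already in the CIF price and stays in the FOB price.
From CIF to FOB, the seller no longer bears: freight, insurance.
FOB price = 45528.32 − 6467.24 − 332.83 = 38728.25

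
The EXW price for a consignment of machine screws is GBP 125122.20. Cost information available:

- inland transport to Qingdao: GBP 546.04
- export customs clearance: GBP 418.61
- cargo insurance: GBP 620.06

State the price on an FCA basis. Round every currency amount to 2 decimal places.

FCA price: GBP 126086.85

Not relevant to the conversion: insurance — on the buyer under both terms; not part of either seller's price.
From EXW to FCA, the seller additionally bears: inland to port, export clearance.
FCA price = 125122.20 + 546.04 + 418.61 = 126086.85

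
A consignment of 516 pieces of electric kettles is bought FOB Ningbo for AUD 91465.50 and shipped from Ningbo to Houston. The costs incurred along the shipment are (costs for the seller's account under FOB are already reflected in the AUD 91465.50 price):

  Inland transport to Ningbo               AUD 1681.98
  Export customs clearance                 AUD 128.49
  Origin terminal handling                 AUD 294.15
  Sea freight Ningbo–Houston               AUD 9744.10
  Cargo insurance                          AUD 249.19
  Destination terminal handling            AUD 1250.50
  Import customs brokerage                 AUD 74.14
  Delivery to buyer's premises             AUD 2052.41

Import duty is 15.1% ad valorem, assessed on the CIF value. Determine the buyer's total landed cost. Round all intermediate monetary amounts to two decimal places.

Total landed cost: AUD 120156.12

FOB: the seller bears costs until goods are on board at the origin port; the buyer bears freight, insurance and all costs thereafter.
Already in the invoice (seller's account under FOB): inland to port, export clearance, origin terminal — exclude.
CIF value = FOB price + freight + insurance = 91465.50 + 9744.10 + 249.19 = 101458.79
Import duty = 101458.79 × 15.1% = 15320.28
Buyer bears: freight 9744.10 + insurance 249.19 + destination terminal 1250.50 + brokerage 74.14 + delivery 2052.41 + duty 15320.28 = 28690.62
Landed cost = invoice 91465.50 + 28690.62 = 120156.12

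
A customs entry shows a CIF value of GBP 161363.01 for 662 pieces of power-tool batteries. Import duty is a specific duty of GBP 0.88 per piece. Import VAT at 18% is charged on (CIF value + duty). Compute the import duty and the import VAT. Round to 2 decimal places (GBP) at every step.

Import duty: GBP 582.56; import VAT: GBP 29150.20

Import duty = 662 × 0.88 = 582.56
VAT base = CIF + duty = 161363.01 + 582.56 = 161945.57
Import VAT = 161945.57 × 18% = 29150.20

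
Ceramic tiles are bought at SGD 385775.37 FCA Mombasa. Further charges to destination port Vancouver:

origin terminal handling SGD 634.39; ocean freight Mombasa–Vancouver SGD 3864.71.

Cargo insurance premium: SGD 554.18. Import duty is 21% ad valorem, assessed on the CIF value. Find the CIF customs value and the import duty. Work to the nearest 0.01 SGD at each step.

CIF = FCA price + pre-shipment costs + freight + insurance
CIF = 385775.37 + 634.39 + 3864.71 + 554.18 = 390828.65
Import duty = 390828.65 × 21% = 82074.02

CIF value: SGD 390828.65; import duty: SGD 82074.02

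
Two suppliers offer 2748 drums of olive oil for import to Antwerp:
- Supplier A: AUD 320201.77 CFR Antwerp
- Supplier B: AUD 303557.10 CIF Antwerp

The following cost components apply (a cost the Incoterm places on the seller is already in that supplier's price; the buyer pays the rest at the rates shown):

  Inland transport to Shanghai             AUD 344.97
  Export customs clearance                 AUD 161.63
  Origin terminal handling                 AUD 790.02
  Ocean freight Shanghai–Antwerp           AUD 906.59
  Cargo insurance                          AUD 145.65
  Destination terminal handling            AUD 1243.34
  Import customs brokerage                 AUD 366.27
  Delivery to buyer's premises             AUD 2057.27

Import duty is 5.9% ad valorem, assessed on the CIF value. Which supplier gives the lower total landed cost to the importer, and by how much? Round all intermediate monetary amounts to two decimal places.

Supplier B is cheaper by AUD 17780.95

Supplier A (CFR):
CIF value = CFR price + insurance = 320201.77 + 145.65 = 320347.42
Import duty = 320347.42 × 5.9% = 18900.50
Buyer bears (A): 145.65 + 1243.34 + 366.27 + 2057.27 = 3812.53
Landed cost (A) = invoice 320201.77 + 3812.53 + duty 18900.50 = 342914.80
Supplier B (CIF):
The CIF price already equals the CIF value: 303557.10
Import duty = 303557.10 × 5.9% = 17909.87
Buyer bears (B): 1243.34 + 366.27 + 2057.27 = 3666.88
Landed cost (B) = invoice 303557.10 + 3666.88 + duty 17909.87 = 325133.85
Difference = |342914.80 − 325133.85| = 17780.95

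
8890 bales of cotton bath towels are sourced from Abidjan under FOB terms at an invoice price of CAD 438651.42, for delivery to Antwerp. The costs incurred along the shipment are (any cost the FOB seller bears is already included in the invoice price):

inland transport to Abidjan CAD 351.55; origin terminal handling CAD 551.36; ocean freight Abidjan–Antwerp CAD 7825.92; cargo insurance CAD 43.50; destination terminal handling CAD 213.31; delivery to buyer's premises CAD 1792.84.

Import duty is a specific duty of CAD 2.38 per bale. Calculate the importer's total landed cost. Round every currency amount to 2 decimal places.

FOB: the seller bears costs until goods are on board at the origin port; the buyer bears freight, insurance and all costs thereafter.
Already in the invoice (seller's account under FOB): inland to port, origin terminal — exclude.
CIF value = FOB price + freight + insurance = 438651.42 + 7825.92 + 43.50 = 446520.84
Import duty = 8890 × 2.38 = 21158.20
Buyer bears: freight 7825.92 + insurance 43.50 + destination terminal 213.31 + delivery 1792.84 + duty 21158.20 = 31033.77
Landed cost = invoice 438651.42 + 31033.77 = 469685.19

Total landed cost: CAD 469685.19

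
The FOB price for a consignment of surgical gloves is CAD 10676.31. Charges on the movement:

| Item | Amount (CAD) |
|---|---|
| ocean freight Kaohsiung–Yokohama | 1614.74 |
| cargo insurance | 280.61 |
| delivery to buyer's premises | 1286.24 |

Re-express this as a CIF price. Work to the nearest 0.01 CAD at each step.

Not relevant to the conversion: delivery — on the buyer under both terms; not part of either seller's price.
From FOB to CIF, the seller additionally bears: freight, insurance.
CIF price = 10676.31 + 1614.74 + 280.61 = 12571.66

CIF price: CAD 12571.66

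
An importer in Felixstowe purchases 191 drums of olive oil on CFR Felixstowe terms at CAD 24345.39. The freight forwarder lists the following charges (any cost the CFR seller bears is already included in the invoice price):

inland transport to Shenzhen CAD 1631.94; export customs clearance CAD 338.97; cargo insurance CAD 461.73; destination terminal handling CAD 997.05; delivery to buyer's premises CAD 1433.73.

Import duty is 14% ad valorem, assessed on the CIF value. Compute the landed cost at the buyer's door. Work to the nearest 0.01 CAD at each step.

CFR: the seller pays costs through ocean freight to the destination port, but not insurance.
Already in the invoice (seller's account under CFR): inland to port, export clearance — exclude.
CIF value = CFR price + insurance = 24345.39 + 461.73 = 24807.12
Import duty = 24807.12 × 14% = 3473.00
Buyer bears: insurance 461.73 + destination terminal 997.05 + delivery 1433.73 + duty 3473.00 = 6365.51
Landed cost = invoice 24345.39 + 6365.51 = 30710.90

Total landed cost: CAD 30710.90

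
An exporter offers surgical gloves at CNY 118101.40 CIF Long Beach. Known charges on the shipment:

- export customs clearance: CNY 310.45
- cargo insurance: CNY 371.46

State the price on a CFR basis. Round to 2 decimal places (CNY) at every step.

Not relevant to the conversion: export clearance — on the seller under both CIF and CFR; already in the CIF price and stays in the CFR price.
From CIF to CFR, the seller no longer bears: insurance.
CFR price = 118101.40 − 371.46 = 117729.94

CFR price: CNY 117729.94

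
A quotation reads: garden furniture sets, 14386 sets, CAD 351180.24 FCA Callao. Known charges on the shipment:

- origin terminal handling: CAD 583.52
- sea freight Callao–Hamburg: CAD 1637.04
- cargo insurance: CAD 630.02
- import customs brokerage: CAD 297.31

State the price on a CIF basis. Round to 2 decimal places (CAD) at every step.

Not relevant to the conversion: brokerage — on the buyer under both terms; not part of either seller's price.
From FCA to CIF, the seller additionally bears: origin terminal, freight, insurance.
CIF price = 351180.24 + 583.52 + 1637.04 + 630.02 = 354030.82

CIF price: CAD 354030.82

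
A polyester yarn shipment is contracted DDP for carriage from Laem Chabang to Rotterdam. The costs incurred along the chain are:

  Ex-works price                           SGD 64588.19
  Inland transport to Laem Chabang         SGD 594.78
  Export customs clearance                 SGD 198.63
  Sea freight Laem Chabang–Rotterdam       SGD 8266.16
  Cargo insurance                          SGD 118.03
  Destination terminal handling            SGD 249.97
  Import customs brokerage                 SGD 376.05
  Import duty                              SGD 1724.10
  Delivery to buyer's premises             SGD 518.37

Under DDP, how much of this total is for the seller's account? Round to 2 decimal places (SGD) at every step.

DDP: the seller bears all costs including import duty.
Seller's account: goods 64588.19 + inland to port 594.78 + export clearance 198.63 + freight 8266.16 + insurance 118.03 + destination terminal 249.97 + brokerage 376.05 + duty 1724.10 + delivery 518.37 = 76634.28
Buyer's account: 0.00

Seller's account: SGD 76634.28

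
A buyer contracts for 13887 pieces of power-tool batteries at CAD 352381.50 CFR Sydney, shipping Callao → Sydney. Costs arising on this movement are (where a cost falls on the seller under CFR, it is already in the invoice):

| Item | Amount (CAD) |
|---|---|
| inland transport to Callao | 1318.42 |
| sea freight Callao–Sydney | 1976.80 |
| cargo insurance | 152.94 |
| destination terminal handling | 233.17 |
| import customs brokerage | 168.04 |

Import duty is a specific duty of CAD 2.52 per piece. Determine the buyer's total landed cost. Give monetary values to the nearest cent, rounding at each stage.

CFR: the seller pays costs through ocean freight to the destination port, but not insurance.
Already in the invoice (seller's account under CFR): inland to port, freight — exclude.
CIF value = CFR price + insurance = 352381.50 + 152.94 = 352534.44
Import duty = 13887 × 2.52 = 34995.24
Buyer bears: insurance 152.94 + destination terminal 233.17 + brokerage 168.04 + duty 34995.24 = 35549.39
Landed cost = invoice 352381.50 + 35549.39 = 387930.89

Total landed cost: CAD 387930.89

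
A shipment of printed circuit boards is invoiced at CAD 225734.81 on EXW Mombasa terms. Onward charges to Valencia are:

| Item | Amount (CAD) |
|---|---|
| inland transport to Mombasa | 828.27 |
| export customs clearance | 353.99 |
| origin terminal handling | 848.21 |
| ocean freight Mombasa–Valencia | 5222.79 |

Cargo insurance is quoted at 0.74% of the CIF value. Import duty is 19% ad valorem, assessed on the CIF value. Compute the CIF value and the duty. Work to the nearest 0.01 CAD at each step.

CIF value: CAD 234725.04; import duty: CAD 44597.76

Let C be the CIF value. C = EXW price + pre-shipment costs + freight + 0.74% × C
C − 0.74% × C = 225734.81 + 828.27 + 353.99 + 848.21 + 5222.79
0.9926 × C = 232988.07
C = 232988.07 / 0.9926 = 234725.04
Insurance premium = 0.74% × 234725.04 = 1736.97
Import duty = 234725.04 × 19% = 44597.76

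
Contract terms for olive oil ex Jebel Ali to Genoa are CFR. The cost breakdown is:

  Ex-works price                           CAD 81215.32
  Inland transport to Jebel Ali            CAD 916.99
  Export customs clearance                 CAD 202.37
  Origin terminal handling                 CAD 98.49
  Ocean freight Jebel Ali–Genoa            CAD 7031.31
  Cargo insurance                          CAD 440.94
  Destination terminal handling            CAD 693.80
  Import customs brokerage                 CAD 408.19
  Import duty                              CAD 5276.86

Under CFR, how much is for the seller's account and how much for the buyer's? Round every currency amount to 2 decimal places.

Seller: CAD 89464.48; buyer: CAD 6819.79

CFR: the seller pays costs through ocean freight to the destination port, but not insurance.
Seller's account: goods 81215.32 + inland to port 916.99 + export clearance 202.37 + origin terminal 98.49 + freight 7031.31 = 89464.48
Buyer's account: insurance 440.94 + destination terminal 693.80 + brokerage 408.19 + duty 5276.86 = 6819.79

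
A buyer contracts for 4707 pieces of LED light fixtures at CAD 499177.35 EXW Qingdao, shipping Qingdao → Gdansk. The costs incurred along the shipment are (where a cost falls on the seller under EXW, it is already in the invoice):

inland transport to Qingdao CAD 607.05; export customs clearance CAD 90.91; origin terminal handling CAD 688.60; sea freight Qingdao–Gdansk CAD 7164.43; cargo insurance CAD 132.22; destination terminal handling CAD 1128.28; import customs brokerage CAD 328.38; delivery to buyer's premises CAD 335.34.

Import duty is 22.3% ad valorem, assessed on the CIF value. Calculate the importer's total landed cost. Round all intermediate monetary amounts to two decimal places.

Total landed cost: CAD 622905.46

EXW: the seller makes goods available at their premises; the buyer bears all onward costs.
CIF value = EXW price + inland to port + export clearance + origin terminal + freight + insurance = 499177.35 + 607.05 + 90.91 + 688.60 + 7164.43 + 132.22 = 507860.56
Import duty = 507860.56 × 22.3% = 113252.90
Buyer bears: inland to port 607.05 + export clearance 90.91 + origin terminal 688.60 + freight 7164.43 + insurance 132.22 + destination terminal 1128.28 + brokerage 328.38 + delivery 335.34 + duty 113252.90 = 123728.11
Landed cost = invoice 499177.35 + 123728.11 = 622905.46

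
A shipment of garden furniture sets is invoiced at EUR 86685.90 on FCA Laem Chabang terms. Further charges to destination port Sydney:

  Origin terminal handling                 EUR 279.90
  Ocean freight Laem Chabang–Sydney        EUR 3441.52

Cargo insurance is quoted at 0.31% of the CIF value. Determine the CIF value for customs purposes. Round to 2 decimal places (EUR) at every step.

CIF value: EUR 90688.45

Let C be the CIF value. C = FCA price + pre-shipment costs + freight + 0.31% × C
C − 0.31% × C = 86685.90 + 279.90 + 3441.52
0.9969 × C = 90407.32
C = 90407.32 / 0.9969 = 90688.45
Insurance premium = 0.31% × 90688.45 = 281.13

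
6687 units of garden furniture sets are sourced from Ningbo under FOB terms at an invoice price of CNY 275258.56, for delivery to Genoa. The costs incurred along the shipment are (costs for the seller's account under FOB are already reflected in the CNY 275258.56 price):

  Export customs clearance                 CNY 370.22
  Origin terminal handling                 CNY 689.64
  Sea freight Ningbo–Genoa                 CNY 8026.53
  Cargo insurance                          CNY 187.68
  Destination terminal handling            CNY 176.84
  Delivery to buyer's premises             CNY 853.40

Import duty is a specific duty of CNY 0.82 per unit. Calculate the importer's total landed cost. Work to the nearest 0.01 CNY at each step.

FOB: the seller bears costs until goods are on board at the origin port; the buyer bears freight, insurance and all costs thereafter.
Already in the invoice (seller's account under FOB): export clearance, origin terminal — exclude.
CIF value = FOB price + freight + insurance = 275258.56 + 8026.53 + 187.68 = 283472.77
Import duty = 6687 × 0.82 = 5483.34
Buyer bears: freight 8026.53 + insurance 187.68 + destination terminal 176.84 + delivery 853.40 + duty 5483.34 = 14727.79
Landed cost = invoice 275258.56 + 14727.79 = 289986.35

Total landed cost: CNY 289986.35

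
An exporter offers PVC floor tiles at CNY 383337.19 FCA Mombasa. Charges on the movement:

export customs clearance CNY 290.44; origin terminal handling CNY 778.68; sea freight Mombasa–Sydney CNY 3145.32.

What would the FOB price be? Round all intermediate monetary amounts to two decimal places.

FOB price: CNY 384115.87

Not relevant to the conversion: export clearance — on the seller under both FCA and FOB; already in the FCA price and stays in the FOB price. freight — on the buyer under both terms; not part of either seller's price.
From FCA to FOB, the seller additionally bears: origin terminal.
FOB price = 383337.19 + 778.68 = 384115.87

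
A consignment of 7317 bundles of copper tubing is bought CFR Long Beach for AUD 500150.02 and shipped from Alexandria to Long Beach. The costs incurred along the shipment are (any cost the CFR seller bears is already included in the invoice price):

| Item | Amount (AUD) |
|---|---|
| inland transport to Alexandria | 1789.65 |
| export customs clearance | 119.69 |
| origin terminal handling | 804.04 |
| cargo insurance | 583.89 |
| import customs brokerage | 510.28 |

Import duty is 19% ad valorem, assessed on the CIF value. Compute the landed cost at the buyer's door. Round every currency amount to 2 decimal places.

CFR: the seller pays costs through ocean freight to the destination port, but not insurance.
Already in the invoice (seller's account under CFR): inland to port, export clearance, origin terminal — exclude.
CIF value = CFR price + insurance = 500150.02 + 583.89 = 500733.91
Import duty = 500733.91 × 19% = 95139.44
Buyer bears: insurance 583.89 + brokerage 510.28 + duty 95139.44 = 96233.61
Landed cost = invoice 500150.02 + 96233.61 = 596383.63

Total landed cost: AUD 596383.63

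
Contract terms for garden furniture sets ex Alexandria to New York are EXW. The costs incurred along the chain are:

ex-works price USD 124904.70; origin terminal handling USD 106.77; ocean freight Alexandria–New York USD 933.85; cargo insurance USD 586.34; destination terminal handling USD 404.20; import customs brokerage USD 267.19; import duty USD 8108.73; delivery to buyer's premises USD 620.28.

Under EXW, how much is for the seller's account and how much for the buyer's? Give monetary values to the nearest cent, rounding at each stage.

EXW: the seller makes goods available at their premises; the buyer bears all onward costs.
Seller's account: goods 124904.70 = 124904.70
Buyer's account: origin terminal 106.77 + freight 933.85 + insurance 586.34 + destination terminal 404.20 + brokerage 267.19 + duty 8108.73 + delivery 620.28 = 11027.36

Seller: USD 124904.70; buyer: USD 11027.36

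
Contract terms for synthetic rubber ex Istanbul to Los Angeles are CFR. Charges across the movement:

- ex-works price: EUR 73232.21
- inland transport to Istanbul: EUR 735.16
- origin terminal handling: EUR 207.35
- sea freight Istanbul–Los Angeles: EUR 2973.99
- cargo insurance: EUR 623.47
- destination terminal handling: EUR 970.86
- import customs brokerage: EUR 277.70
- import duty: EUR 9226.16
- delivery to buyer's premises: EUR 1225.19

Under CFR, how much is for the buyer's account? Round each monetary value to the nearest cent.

CFR: the seller pays costs through ocean freight to the destination port, but not insurance.
Seller's account: goods 73232.21 + inland to port 735.16 + origin terminal 207.35 + freight 2973.99 = 77148.71
Buyer's account: insurance 623.47 + destination terminal 970.86 + brokerage 277.70 + duty 9226.16 + delivery 1225.19 = 12323.38

Buyer's account: EUR 12323.38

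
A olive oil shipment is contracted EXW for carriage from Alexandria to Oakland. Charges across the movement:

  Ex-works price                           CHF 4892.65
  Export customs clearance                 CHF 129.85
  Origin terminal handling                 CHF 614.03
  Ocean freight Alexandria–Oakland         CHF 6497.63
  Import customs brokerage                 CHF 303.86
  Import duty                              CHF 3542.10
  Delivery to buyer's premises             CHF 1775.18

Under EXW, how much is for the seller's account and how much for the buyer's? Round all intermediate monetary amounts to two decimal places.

Seller: CHF 4892.65; buyer: CHF 12862.65

EXW: the seller makes goods available at their premises; the buyer bears all onward costs.
Seller's account: goods 4892.65 = 4892.65
Buyer's account: export clearance 129.85 + origin terminal 614.03 + freight 6497.63 + brokerage 303.86 + duty 3542.10 + delivery 1775.18 = 12862.65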